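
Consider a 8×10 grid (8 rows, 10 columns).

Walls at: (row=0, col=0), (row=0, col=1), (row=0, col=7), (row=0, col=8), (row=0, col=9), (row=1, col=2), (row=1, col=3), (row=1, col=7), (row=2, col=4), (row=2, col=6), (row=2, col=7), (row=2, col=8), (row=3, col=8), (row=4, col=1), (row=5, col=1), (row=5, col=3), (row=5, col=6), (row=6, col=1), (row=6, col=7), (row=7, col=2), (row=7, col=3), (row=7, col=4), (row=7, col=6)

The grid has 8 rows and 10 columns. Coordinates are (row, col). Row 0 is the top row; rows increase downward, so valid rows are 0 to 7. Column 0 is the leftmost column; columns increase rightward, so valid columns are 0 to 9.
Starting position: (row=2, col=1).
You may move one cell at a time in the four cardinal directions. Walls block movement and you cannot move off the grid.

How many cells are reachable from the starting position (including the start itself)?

Answer: Reachable cells: 57

Derivation:
BFS flood-fill from (row=2, col=1):
  Distance 0: (row=2, col=1)
  Distance 1: (row=1, col=1), (row=2, col=0), (row=2, col=2), (row=3, col=1)
  Distance 2: (row=1, col=0), (row=2, col=3), (row=3, col=0), (row=3, col=2)
  Distance 3: (row=3, col=3), (row=4, col=0), (row=4, col=2)
  Distance 4: (row=3, col=4), (row=4, col=3), (row=5, col=0), (row=5, col=2)
  Distance 5: (row=3, col=5), (row=4, col=4), (row=6, col=0), (row=6, col=2)
  Distance 6: (row=2, col=5), (row=3, col=6), (row=4, col=5), (row=5, col=4), (row=6, col=3), (row=7, col=0)
  Distance 7: (row=1, col=5), (row=3, col=7), (row=4, col=6), (row=5, col=5), (row=6, col=4), (row=7, col=1)
  Distance 8: (row=0, col=5), (row=1, col=4), (row=1, col=6), (row=4, col=7), (row=6, col=5)
  Distance 9: (row=0, col=4), (row=0, col=6), (row=4, col=8), (row=5, col=7), (row=6, col=6), (row=7, col=5)
  Distance 10: (row=0, col=3), (row=4, col=9), (row=5, col=8)
  Distance 11: (row=0, col=2), (row=3, col=9), (row=5, col=9), (row=6, col=8)
  Distance 12: (row=2, col=9), (row=6, col=9), (row=7, col=8)
  Distance 13: (row=1, col=9), (row=7, col=7), (row=7, col=9)
  Distance 14: (row=1, col=8)
Total reachable: 57 (grid has 57 open cells total)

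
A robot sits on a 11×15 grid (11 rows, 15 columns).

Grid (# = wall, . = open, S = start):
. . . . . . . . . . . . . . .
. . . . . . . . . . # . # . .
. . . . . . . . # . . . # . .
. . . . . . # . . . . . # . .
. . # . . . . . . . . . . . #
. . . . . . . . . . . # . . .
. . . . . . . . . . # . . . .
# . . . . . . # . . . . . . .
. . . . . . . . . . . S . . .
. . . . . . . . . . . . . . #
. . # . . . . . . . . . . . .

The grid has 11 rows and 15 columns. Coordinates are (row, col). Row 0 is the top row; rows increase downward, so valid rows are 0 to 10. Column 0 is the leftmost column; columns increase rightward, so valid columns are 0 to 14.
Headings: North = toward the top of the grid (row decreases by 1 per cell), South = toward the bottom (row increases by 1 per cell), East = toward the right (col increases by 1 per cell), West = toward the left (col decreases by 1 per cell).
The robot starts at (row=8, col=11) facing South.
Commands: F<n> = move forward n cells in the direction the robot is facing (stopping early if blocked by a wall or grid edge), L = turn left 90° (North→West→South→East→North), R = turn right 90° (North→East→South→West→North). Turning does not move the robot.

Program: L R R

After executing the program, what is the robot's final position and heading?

Answer: Final position: (row=8, col=11), facing West

Derivation:
Start: (row=8, col=11), facing South
  L: turn left, now facing East
  R: turn right, now facing South
  R: turn right, now facing West
Final: (row=8, col=11), facing West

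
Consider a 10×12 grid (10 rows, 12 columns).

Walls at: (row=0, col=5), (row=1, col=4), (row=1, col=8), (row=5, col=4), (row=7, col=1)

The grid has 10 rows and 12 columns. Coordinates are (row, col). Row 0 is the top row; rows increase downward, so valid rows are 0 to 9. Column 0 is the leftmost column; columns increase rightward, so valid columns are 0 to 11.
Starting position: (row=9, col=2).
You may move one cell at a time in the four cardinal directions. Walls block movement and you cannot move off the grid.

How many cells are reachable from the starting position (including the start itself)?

Answer: Reachable cells: 115

Derivation:
BFS flood-fill from (row=9, col=2):
  Distance 0: (row=9, col=2)
  Distance 1: (row=8, col=2), (row=9, col=1), (row=9, col=3)
  Distance 2: (row=7, col=2), (row=8, col=1), (row=8, col=3), (row=9, col=0), (row=9, col=4)
  Distance 3: (row=6, col=2), (row=7, col=3), (row=8, col=0), (row=8, col=4), (row=9, col=5)
  Distance 4: (row=5, col=2), (row=6, col=1), (row=6, col=3), (row=7, col=0), (row=7, col=4), (row=8, col=5), (row=9, col=6)
  Distance 5: (row=4, col=2), (row=5, col=1), (row=5, col=3), (row=6, col=0), (row=6, col=4), (row=7, col=5), (row=8, col=6), (row=9, col=7)
  Distance 6: (row=3, col=2), (row=4, col=1), (row=4, col=3), (row=5, col=0), (row=6, col=5), (row=7, col=6), (row=8, col=7), (row=9, col=8)
  Distance 7: (row=2, col=2), (row=3, col=1), (row=3, col=3), (row=4, col=0), (row=4, col=4), (row=5, col=5), (row=6, col=6), (row=7, col=7), (row=8, col=8), (row=9, col=9)
  Distance 8: (row=1, col=2), (row=2, col=1), (row=2, col=3), (row=3, col=0), (row=3, col=4), (row=4, col=5), (row=5, col=6), (row=6, col=7), (row=7, col=8), (row=8, col=9), (row=9, col=10)
  Distance 9: (row=0, col=2), (row=1, col=1), (row=1, col=3), (row=2, col=0), (row=2, col=4), (row=3, col=5), (row=4, col=6), (row=5, col=7), (row=6, col=8), (row=7, col=9), (row=8, col=10), (row=9, col=11)
  Distance 10: (row=0, col=1), (row=0, col=3), (row=1, col=0), (row=2, col=5), (row=3, col=6), (row=4, col=7), (row=5, col=8), (row=6, col=9), (row=7, col=10), (row=8, col=11)
  Distance 11: (row=0, col=0), (row=0, col=4), (row=1, col=5), (row=2, col=6), (row=3, col=7), (row=4, col=8), (row=5, col=9), (row=6, col=10), (row=7, col=11)
  Distance 12: (row=1, col=6), (row=2, col=7), (row=3, col=8), (row=4, col=9), (row=5, col=10), (row=6, col=11)
  Distance 13: (row=0, col=6), (row=1, col=7), (row=2, col=8), (row=3, col=9), (row=4, col=10), (row=5, col=11)
  Distance 14: (row=0, col=7), (row=2, col=9), (row=3, col=10), (row=4, col=11)
  Distance 15: (row=0, col=8), (row=1, col=9), (row=2, col=10), (row=3, col=11)
  Distance 16: (row=0, col=9), (row=1, col=10), (row=2, col=11)
  Distance 17: (row=0, col=10), (row=1, col=11)
  Distance 18: (row=0, col=11)
Total reachable: 115 (grid has 115 open cells total)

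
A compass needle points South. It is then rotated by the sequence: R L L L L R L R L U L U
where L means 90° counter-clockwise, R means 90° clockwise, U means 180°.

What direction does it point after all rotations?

Answer: Final heading: South

Derivation:
Start: South
  R (right (90° clockwise)) -> West
  L (left (90° counter-clockwise)) -> South
  L (left (90° counter-clockwise)) -> East
  L (left (90° counter-clockwise)) -> North
  L (left (90° counter-clockwise)) -> West
  R (right (90° clockwise)) -> North
  L (left (90° counter-clockwise)) -> West
  R (right (90° clockwise)) -> North
  L (left (90° counter-clockwise)) -> West
  U (U-turn (180°)) -> East
  L (left (90° counter-clockwise)) -> North
  U (U-turn (180°)) -> South
Final: South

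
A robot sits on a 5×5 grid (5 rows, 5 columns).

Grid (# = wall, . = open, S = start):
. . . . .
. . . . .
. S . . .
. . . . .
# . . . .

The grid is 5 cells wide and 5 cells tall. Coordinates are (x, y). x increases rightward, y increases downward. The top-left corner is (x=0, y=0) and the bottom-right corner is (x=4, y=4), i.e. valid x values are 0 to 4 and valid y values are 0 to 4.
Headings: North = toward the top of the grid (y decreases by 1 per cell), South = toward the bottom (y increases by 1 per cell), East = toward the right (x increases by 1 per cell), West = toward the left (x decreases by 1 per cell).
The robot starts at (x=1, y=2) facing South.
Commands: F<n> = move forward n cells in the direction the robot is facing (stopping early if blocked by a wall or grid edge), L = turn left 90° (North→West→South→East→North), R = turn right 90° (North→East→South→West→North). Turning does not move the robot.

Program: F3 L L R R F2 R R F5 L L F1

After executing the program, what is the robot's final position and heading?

Start: (x=1, y=2), facing South
  F3: move forward 2/3 (blocked), now at (x=1, y=4)
  L: turn left, now facing East
  L: turn left, now facing North
  R: turn right, now facing East
  R: turn right, now facing South
  F2: move forward 0/2 (blocked), now at (x=1, y=4)
  R: turn right, now facing West
  R: turn right, now facing North
  F5: move forward 4/5 (blocked), now at (x=1, y=0)
  L: turn left, now facing West
  L: turn left, now facing South
  F1: move forward 1, now at (x=1, y=1)
Final: (x=1, y=1), facing South

Answer: Final position: (x=1, y=1), facing South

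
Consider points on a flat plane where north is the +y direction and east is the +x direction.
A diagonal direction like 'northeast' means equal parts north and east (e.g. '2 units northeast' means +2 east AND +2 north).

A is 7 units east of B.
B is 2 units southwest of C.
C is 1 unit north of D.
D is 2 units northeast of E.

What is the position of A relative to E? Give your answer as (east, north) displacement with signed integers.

Answer: A is at (east=7, north=1) relative to E.

Derivation:
Place E at the origin (east=0, north=0).
  D is 2 units northeast of E: delta (east=+2, north=+2); D at (east=2, north=2).
  C is 1 unit north of D: delta (east=+0, north=+1); C at (east=2, north=3).
  B is 2 units southwest of C: delta (east=-2, north=-2); B at (east=0, north=1).
  A is 7 units east of B: delta (east=+7, north=+0); A at (east=7, north=1).
Therefore A relative to E: (east=7, north=1).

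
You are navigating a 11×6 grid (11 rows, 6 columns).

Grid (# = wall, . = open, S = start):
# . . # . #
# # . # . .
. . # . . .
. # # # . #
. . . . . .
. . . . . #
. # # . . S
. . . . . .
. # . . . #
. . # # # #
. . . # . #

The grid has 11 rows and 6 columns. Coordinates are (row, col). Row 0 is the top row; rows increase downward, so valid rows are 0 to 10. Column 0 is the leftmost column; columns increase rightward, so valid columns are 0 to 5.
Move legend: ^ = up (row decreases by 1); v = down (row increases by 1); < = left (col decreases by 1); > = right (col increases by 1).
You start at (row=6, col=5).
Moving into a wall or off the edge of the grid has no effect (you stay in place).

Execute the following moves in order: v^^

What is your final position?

Answer: Final position: (row=6, col=5)

Derivation:
Start: (row=6, col=5)
  v (down): (row=6, col=5) -> (row=7, col=5)
  ^ (up): (row=7, col=5) -> (row=6, col=5)
  ^ (up): blocked, stay at (row=6, col=5)
Final: (row=6, col=5)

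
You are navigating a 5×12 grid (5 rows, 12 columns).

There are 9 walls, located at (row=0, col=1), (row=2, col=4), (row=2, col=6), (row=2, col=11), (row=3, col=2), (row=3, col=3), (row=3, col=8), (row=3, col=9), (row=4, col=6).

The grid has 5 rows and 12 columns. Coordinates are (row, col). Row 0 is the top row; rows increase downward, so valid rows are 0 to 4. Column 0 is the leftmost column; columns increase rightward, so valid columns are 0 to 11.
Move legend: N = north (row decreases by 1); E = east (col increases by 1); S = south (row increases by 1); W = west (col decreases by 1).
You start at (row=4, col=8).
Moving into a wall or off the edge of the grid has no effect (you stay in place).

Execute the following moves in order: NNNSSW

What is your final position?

Answer: Final position: (row=4, col=7)

Derivation:
Start: (row=4, col=8)
  [×3]N (north): blocked, stay at (row=4, col=8)
  S (south): blocked, stay at (row=4, col=8)
  S (south): blocked, stay at (row=4, col=8)
  W (west): (row=4, col=8) -> (row=4, col=7)
Final: (row=4, col=7)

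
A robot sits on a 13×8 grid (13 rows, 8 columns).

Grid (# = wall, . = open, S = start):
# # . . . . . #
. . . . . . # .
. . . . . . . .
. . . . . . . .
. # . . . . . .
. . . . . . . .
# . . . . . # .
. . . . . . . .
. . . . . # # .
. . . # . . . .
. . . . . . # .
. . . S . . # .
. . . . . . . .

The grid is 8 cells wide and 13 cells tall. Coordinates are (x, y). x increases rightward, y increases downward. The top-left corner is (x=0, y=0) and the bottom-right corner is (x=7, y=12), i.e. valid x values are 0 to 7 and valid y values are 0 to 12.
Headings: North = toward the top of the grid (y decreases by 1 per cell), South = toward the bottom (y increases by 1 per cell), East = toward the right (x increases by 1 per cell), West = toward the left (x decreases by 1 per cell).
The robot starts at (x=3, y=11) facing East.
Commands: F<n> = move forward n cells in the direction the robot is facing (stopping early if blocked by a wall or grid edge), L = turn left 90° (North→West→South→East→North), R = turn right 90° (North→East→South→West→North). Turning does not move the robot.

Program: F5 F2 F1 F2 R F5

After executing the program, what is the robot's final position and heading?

Answer: Final position: (x=5, y=12), facing South

Derivation:
Start: (x=3, y=11), facing East
  F5: move forward 2/5 (blocked), now at (x=5, y=11)
  F2: move forward 0/2 (blocked), now at (x=5, y=11)
  F1: move forward 0/1 (blocked), now at (x=5, y=11)
  F2: move forward 0/2 (blocked), now at (x=5, y=11)
  R: turn right, now facing South
  F5: move forward 1/5 (blocked), now at (x=5, y=12)
Final: (x=5, y=12), facing South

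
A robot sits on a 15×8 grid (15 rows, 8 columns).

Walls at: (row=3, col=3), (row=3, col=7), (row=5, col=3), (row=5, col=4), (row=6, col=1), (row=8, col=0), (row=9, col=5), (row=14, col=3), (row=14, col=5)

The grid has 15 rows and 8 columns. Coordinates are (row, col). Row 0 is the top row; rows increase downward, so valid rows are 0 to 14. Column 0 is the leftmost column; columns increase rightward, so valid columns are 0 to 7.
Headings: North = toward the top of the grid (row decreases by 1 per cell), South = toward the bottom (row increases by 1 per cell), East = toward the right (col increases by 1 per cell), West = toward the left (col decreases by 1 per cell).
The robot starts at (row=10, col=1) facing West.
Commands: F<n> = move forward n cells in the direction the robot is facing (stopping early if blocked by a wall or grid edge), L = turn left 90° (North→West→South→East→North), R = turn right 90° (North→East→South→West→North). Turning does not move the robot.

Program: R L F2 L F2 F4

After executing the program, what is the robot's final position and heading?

Start: (row=10, col=1), facing West
  R: turn right, now facing North
  L: turn left, now facing West
  F2: move forward 1/2 (blocked), now at (row=10, col=0)
  L: turn left, now facing South
  F2: move forward 2, now at (row=12, col=0)
  F4: move forward 2/4 (blocked), now at (row=14, col=0)
Final: (row=14, col=0), facing South

Answer: Final position: (row=14, col=0), facing South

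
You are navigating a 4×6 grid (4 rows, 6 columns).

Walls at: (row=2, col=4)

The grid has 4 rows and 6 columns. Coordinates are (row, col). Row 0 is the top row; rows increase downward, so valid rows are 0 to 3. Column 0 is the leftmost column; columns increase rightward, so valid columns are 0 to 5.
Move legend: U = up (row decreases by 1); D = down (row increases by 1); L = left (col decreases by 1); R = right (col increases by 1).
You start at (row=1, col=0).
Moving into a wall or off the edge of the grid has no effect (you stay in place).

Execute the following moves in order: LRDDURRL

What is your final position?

Answer: Final position: (row=2, col=2)

Derivation:
Start: (row=1, col=0)
  L (left): blocked, stay at (row=1, col=0)
  R (right): (row=1, col=0) -> (row=1, col=1)
  D (down): (row=1, col=1) -> (row=2, col=1)
  D (down): (row=2, col=1) -> (row=3, col=1)
  U (up): (row=3, col=1) -> (row=2, col=1)
  R (right): (row=2, col=1) -> (row=2, col=2)
  R (right): (row=2, col=2) -> (row=2, col=3)
  L (left): (row=2, col=3) -> (row=2, col=2)
Final: (row=2, col=2)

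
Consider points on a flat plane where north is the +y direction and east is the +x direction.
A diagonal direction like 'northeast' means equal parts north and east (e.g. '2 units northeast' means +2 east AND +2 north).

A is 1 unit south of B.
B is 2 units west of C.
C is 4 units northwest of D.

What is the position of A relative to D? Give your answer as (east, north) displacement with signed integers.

Place D at the origin (east=0, north=0).
  C is 4 units northwest of D: delta (east=-4, north=+4); C at (east=-4, north=4).
  B is 2 units west of C: delta (east=-2, north=+0); B at (east=-6, north=4).
  A is 1 unit south of B: delta (east=+0, north=-1); A at (east=-6, north=3).
Therefore A relative to D: (east=-6, north=3).

Answer: A is at (east=-6, north=3) relative to D.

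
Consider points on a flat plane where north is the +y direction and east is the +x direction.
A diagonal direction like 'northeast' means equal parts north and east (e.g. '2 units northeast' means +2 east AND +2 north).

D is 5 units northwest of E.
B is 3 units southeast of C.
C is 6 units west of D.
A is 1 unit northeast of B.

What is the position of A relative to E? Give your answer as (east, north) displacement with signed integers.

Place E at the origin (east=0, north=0).
  D is 5 units northwest of E: delta (east=-5, north=+5); D at (east=-5, north=5).
  C is 6 units west of D: delta (east=-6, north=+0); C at (east=-11, north=5).
  B is 3 units southeast of C: delta (east=+3, north=-3); B at (east=-8, north=2).
  A is 1 unit northeast of B: delta (east=+1, north=+1); A at (east=-7, north=3).
Therefore A relative to E: (east=-7, north=3).

Answer: A is at (east=-7, north=3) relative to E.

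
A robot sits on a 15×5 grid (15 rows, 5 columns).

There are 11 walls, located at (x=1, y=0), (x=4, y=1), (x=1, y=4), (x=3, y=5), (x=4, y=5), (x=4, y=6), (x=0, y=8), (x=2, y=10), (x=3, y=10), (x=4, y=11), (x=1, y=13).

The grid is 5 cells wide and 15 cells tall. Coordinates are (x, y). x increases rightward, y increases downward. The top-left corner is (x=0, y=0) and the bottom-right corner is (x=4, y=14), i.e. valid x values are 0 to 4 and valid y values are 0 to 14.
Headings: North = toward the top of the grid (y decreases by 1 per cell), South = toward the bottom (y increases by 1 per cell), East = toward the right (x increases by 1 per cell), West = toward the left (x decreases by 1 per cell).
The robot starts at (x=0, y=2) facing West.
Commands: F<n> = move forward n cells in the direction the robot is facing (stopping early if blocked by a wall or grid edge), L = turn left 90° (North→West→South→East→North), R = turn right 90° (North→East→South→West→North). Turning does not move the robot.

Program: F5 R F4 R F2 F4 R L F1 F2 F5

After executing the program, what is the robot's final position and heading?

Answer: Final position: (x=0, y=0), facing East

Derivation:
Start: (x=0, y=2), facing West
  F5: move forward 0/5 (blocked), now at (x=0, y=2)
  R: turn right, now facing North
  F4: move forward 2/4 (blocked), now at (x=0, y=0)
  R: turn right, now facing East
  F2: move forward 0/2 (blocked), now at (x=0, y=0)
  F4: move forward 0/4 (blocked), now at (x=0, y=0)
  R: turn right, now facing South
  L: turn left, now facing East
  F1: move forward 0/1 (blocked), now at (x=0, y=0)
  F2: move forward 0/2 (blocked), now at (x=0, y=0)
  F5: move forward 0/5 (blocked), now at (x=0, y=0)
Final: (x=0, y=0), facing East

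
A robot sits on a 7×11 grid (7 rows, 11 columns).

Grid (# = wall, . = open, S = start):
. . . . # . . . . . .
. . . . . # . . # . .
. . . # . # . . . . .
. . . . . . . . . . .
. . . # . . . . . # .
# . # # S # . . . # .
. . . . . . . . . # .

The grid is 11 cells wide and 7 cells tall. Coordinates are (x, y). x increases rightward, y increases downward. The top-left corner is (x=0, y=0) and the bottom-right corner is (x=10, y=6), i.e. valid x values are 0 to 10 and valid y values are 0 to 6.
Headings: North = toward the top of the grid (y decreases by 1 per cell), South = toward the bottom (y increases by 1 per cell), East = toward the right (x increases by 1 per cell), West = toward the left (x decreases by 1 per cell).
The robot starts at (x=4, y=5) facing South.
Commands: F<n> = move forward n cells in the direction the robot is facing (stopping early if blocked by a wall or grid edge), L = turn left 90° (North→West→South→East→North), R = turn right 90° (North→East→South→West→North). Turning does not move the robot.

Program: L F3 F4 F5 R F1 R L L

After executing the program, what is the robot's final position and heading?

Answer: Final position: (x=4, y=6), facing East

Derivation:
Start: (x=4, y=5), facing South
  L: turn left, now facing East
  F3: move forward 0/3 (blocked), now at (x=4, y=5)
  F4: move forward 0/4 (blocked), now at (x=4, y=5)
  F5: move forward 0/5 (blocked), now at (x=4, y=5)
  R: turn right, now facing South
  F1: move forward 1, now at (x=4, y=6)
  R: turn right, now facing West
  L: turn left, now facing South
  L: turn left, now facing East
Final: (x=4, y=6), facing East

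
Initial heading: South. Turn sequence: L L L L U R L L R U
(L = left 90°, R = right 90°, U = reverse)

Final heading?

Answer: Final heading: South

Derivation:
Start: South
  L (left (90° counter-clockwise)) -> East
  L (left (90° counter-clockwise)) -> North
  L (left (90° counter-clockwise)) -> West
  L (left (90° counter-clockwise)) -> South
  U (U-turn (180°)) -> North
  R (right (90° clockwise)) -> East
  L (left (90° counter-clockwise)) -> North
  L (left (90° counter-clockwise)) -> West
  R (right (90° clockwise)) -> North
  U (U-turn (180°)) -> South
Final: South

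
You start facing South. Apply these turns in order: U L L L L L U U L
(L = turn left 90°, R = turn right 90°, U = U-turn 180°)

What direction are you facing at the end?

Start: South
  U (U-turn (180°)) -> North
  L (left (90° counter-clockwise)) -> West
  L (left (90° counter-clockwise)) -> South
  L (left (90° counter-clockwise)) -> East
  L (left (90° counter-clockwise)) -> North
  L (left (90° counter-clockwise)) -> West
  U (U-turn (180°)) -> East
  U (U-turn (180°)) -> West
  L (left (90° counter-clockwise)) -> South
Final: South

Answer: Final heading: South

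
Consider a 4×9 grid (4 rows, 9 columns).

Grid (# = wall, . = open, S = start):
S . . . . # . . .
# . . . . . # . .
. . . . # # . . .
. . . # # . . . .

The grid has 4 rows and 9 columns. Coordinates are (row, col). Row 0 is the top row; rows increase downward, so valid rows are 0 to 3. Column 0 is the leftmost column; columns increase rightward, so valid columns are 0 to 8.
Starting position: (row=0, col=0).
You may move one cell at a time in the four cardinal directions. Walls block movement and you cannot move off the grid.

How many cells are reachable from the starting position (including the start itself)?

BFS flood-fill from (row=0, col=0):
  Distance 0: (row=0, col=0)
  Distance 1: (row=0, col=1)
  Distance 2: (row=0, col=2), (row=1, col=1)
  Distance 3: (row=0, col=3), (row=1, col=2), (row=2, col=1)
  Distance 4: (row=0, col=4), (row=1, col=3), (row=2, col=0), (row=2, col=2), (row=3, col=1)
  Distance 5: (row=1, col=4), (row=2, col=3), (row=3, col=0), (row=3, col=2)
  Distance 6: (row=1, col=5)
Total reachable: 17 (grid has 29 open cells total)

Answer: Reachable cells: 17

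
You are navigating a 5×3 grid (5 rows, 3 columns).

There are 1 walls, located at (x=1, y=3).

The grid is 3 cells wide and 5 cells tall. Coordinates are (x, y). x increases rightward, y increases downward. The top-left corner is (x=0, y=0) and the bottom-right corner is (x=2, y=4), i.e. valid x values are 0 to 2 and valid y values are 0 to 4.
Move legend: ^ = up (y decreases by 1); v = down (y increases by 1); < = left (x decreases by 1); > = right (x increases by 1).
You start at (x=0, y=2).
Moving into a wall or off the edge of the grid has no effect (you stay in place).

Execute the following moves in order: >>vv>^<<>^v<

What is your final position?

Start: (x=0, y=2)
  > (right): (x=0, y=2) -> (x=1, y=2)
  > (right): (x=1, y=2) -> (x=2, y=2)
  v (down): (x=2, y=2) -> (x=2, y=3)
  v (down): (x=2, y=3) -> (x=2, y=4)
  > (right): blocked, stay at (x=2, y=4)
  ^ (up): (x=2, y=4) -> (x=2, y=3)
  < (left): blocked, stay at (x=2, y=3)
  < (left): blocked, stay at (x=2, y=3)
  > (right): blocked, stay at (x=2, y=3)
  ^ (up): (x=2, y=3) -> (x=2, y=2)
  v (down): (x=2, y=2) -> (x=2, y=3)
  < (left): blocked, stay at (x=2, y=3)
Final: (x=2, y=3)

Answer: Final position: (x=2, y=3)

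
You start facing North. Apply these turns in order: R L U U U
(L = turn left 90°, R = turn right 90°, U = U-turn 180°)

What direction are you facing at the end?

Answer: Final heading: South

Derivation:
Start: North
  R (right (90° clockwise)) -> East
  L (left (90° counter-clockwise)) -> North
  U (U-turn (180°)) -> South
  U (U-turn (180°)) -> North
  U (U-turn (180°)) -> South
Final: South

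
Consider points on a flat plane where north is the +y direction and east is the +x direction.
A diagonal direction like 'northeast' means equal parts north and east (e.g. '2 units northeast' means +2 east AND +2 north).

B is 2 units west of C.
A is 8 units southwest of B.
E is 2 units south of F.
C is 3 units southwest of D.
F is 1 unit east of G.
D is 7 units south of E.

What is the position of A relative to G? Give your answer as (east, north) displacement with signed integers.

Place G at the origin (east=0, north=0).
  F is 1 unit east of G: delta (east=+1, north=+0); F at (east=1, north=0).
  E is 2 units south of F: delta (east=+0, north=-2); E at (east=1, north=-2).
  D is 7 units south of E: delta (east=+0, north=-7); D at (east=1, north=-9).
  C is 3 units southwest of D: delta (east=-3, north=-3); C at (east=-2, north=-12).
  B is 2 units west of C: delta (east=-2, north=+0); B at (east=-4, north=-12).
  A is 8 units southwest of B: delta (east=-8, north=-8); A at (east=-12, north=-20).
Therefore A relative to G: (east=-12, north=-20).

Answer: A is at (east=-12, north=-20) relative to G.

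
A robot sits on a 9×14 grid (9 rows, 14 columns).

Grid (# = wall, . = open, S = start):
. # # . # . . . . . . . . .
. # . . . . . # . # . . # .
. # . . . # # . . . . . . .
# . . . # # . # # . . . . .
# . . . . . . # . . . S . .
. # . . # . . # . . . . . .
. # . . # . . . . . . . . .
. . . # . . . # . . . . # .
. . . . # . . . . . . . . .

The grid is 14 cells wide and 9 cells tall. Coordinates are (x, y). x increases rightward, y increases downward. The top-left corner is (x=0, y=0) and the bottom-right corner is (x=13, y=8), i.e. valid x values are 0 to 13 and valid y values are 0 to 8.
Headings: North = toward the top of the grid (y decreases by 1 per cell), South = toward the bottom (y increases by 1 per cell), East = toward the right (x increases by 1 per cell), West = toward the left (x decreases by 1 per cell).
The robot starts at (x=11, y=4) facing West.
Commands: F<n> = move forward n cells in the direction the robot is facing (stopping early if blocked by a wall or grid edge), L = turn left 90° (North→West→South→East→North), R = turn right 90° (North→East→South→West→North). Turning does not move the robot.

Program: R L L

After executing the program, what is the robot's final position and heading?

Answer: Final position: (x=11, y=4), facing South

Derivation:
Start: (x=11, y=4), facing West
  R: turn right, now facing North
  L: turn left, now facing West
  L: turn left, now facing South
Final: (x=11, y=4), facing South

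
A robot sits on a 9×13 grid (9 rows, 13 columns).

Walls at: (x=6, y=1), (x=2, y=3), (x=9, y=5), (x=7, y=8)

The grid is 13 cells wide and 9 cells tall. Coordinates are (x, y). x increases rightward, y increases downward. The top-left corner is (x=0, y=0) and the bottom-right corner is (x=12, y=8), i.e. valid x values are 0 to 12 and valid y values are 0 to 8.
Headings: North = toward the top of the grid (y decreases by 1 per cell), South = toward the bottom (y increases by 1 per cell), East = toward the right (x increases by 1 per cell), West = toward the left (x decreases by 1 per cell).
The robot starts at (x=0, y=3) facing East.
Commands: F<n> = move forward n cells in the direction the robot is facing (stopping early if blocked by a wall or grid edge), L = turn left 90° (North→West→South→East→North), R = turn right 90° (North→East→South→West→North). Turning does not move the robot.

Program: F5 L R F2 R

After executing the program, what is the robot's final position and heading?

Start: (x=0, y=3), facing East
  F5: move forward 1/5 (blocked), now at (x=1, y=3)
  L: turn left, now facing North
  R: turn right, now facing East
  F2: move forward 0/2 (blocked), now at (x=1, y=3)
  R: turn right, now facing South
Final: (x=1, y=3), facing South

Answer: Final position: (x=1, y=3), facing South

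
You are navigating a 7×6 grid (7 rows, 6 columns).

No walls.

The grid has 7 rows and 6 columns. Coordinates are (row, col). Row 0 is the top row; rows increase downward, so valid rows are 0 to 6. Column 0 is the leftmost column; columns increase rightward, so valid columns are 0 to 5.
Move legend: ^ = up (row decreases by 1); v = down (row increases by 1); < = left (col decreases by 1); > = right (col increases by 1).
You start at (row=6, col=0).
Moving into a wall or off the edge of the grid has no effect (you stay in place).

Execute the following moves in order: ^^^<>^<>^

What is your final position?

Answer: Final position: (row=1, col=1)

Derivation:
Start: (row=6, col=0)
  ^ (up): (row=6, col=0) -> (row=5, col=0)
  ^ (up): (row=5, col=0) -> (row=4, col=0)
  ^ (up): (row=4, col=0) -> (row=3, col=0)
  < (left): blocked, stay at (row=3, col=0)
  > (right): (row=3, col=0) -> (row=3, col=1)
  ^ (up): (row=3, col=1) -> (row=2, col=1)
  < (left): (row=2, col=1) -> (row=2, col=0)
  > (right): (row=2, col=0) -> (row=2, col=1)
  ^ (up): (row=2, col=1) -> (row=1, col=1)
Final: (row=1, col=1)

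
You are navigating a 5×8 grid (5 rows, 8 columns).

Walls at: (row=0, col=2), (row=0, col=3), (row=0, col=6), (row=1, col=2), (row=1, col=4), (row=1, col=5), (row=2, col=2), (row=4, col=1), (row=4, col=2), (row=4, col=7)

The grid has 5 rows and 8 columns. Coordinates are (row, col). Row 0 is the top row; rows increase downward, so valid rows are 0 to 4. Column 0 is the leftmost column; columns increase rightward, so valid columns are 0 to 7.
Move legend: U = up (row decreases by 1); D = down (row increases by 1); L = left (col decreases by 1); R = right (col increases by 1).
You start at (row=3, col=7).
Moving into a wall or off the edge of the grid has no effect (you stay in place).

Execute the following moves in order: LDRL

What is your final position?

Start: (row=3, col=7)
  L (left): (row=3, col=7) -> (row=3, col=6)
  D (down): (row=3, col=6) -> (row=4, col=6)
  R (right): blocked, stay at (row=4, col=6)
  L (left): (row=4, col=6) -> (row=4, col=5)
Final: (row=4, col=5)

Answer: Final position: (row=4, col=5)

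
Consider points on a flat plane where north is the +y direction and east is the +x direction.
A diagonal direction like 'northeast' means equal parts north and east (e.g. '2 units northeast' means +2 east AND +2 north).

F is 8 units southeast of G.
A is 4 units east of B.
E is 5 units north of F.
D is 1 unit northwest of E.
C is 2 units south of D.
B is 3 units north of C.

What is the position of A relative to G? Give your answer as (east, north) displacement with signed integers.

Answer: A is at (east=11, north=-1) relative to G.

Derivation:
Place G at the origin (east=0, north=0).
  F is 8 units southeast of G: delta (east=+8, north=-8); F at (east=8, north=-8).
  E is 5 units north of F: delta (east=+0, north=+5); E at (east=8, north=-3).
  D is 1 unit northwest of E: delta (east=-1, north=+1); D at (east=7, north=-2).
  C is 2 units south of D: delta (east=+0, north=-2); C at (east=7, north=-4).
  B is 3 units north of C: delta (east=+0, north=+3); B at (east=7, north=-1).
  A is 4 units east of B: delta (east=+4, north=+0); A at (east=11, north=-1).
Therefore A relative to G: (east=11, north=-1).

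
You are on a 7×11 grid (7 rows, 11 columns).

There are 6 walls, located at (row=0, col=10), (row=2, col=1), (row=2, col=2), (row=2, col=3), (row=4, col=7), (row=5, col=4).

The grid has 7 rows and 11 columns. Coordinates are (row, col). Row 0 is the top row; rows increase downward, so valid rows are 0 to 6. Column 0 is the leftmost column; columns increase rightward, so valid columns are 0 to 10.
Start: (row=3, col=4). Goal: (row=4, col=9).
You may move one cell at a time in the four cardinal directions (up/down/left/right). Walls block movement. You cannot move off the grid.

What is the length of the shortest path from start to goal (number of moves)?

Answer: Shortest path length: 6

Derivation:
BFS from (row=3, col=4) until reaching (row=4, col=9):
  Distance 0: (row=3, col=4)
  Distance 1: (row=2, col=4), (row=3, col=3), (row=3, col=5), (row=4, col=4)
  Distance 2: (row=1, col=4), (row=2, col=5), (row=3, col=2), (row=3, col=6), (row=4, col=3), (row=4, col=5)
  Distance 3: (row=0, col=4), (row=1, col=3), (row=1, col=5), (row=2, col=6), (row=3, col=1), (row=3, col=7), (row=4, col=2), (row=4, col=6), (row=5, col=3), (row=5, col=5)
  Distance 4: (row=0, col=3), (row=0, col=5), (row=1, col=2), (row=1, col=6), (row=2, col=7), (row=3, col=0), (row=3, col=8), (row=4, col=1), (row=5, col=2), (row=5, col=6), (row=6, col=3), (row=6, col=5)
  Distance 5: (row=0, col=2), (row=0, col=6), (row=1, col=1), (row=1, col=7), (row=2, col=0), (row=2, col=8), (row=3, col=9), (row=4, col=0), (row=4, col=8), (row=5, col=1), (row=5, col=7), (row=6, col=2), (row=6, col=4), (row=6, col=6)
  Distance 6: (row=0, col=1), (row=0, col=7), (row=1, col=0), (row=1, col=8), (row=2, col=9), (row=3, col=10), (row=4, col=9), (row=5, col=0), (row=5, col=8), (row=6, col=1), (row=6, col=7)  <- goal reached here
One shortest path (6 moves): (row=3, col=4) -> (row=3, col=5) -> (row=3, col=6) -> (row=3, col=7) -> (row=3, col=8) -> (row=3, col=9) -> (row=4, col=9)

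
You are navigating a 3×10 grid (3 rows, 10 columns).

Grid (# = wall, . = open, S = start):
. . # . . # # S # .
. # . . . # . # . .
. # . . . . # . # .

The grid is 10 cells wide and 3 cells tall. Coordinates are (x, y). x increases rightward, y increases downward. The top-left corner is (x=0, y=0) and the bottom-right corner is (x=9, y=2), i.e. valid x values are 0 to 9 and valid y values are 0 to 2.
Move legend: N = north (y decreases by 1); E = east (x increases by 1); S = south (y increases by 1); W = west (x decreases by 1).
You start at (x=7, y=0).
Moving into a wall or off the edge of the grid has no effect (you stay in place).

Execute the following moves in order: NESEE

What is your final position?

Start: (x=7, y=0)
  N (north): blocked, stay at (x=7, y=0)
  E (east): blocked, stay at (x=7, y=0)
  S (south): blocked, stay at (x=7, y=0)
  E (east): blocked, stay at (x=7, y=0)
  E (east): blocked, stay at (x=7, y=0)
Final: (x=7, y=0)

Answer: Final position: (x=7, y=0)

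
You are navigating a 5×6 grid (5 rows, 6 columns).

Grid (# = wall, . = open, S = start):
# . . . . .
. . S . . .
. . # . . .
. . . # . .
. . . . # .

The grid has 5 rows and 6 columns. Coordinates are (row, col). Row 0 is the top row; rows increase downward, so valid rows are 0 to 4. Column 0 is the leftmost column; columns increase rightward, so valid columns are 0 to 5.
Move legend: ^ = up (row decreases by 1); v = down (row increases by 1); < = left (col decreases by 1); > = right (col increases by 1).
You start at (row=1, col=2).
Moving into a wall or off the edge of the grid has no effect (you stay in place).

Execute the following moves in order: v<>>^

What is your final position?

Start: (row=1, col=2)
  v (down): blocked, stay at (row=1, col=2)
  < (left): (row=1, col=2) -> (row=1, col=1)
  > (right): (row=1, col=1) -> (row=1, col=2)
  > (right): (row=1, col=2) -> (row=1, col=3)
  ^ (up): (row=1, col=3) -> (row=0, col=3)
Final: (row=0, col=3)

Answer: Final position: (row=0, col=3)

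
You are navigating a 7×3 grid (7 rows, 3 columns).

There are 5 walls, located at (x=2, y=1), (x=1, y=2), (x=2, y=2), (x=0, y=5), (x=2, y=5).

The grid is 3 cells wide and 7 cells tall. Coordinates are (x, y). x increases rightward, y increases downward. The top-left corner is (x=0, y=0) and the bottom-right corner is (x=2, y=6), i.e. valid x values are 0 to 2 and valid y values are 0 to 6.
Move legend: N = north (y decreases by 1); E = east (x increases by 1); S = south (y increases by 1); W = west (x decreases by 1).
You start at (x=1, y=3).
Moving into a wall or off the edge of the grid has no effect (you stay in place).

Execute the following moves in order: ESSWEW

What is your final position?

Start: (x=1, y=3)
  E (east): (x=1, y=3) -> (x=2, y=3)
  S (south): (x=2, y=3) -> (x=2, y=4)
  S (south): blocked, stay at (x=2, y=4)
  W (west): (x=2, y=4) -> (x=1, y=4)
  E (east): (x=1, y=4) -> (x=2, y=4)
  W (west): (x=2, y=4) -> (x=1, y=4)
Final: (x=1, y=4)

Answer: Final position: (x=1, y=4)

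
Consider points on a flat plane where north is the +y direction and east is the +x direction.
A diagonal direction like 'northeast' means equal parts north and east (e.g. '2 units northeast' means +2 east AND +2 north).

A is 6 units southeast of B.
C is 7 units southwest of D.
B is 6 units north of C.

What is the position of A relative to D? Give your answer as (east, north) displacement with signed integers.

Answer: A is at (east=-1, north=-7) relative to D.

Derivation:
Place D at the origin (east=0, north=0).
  C is 7 units southwest of D: delta (east=-7, north=-7); C at (east=-7, north=-7).
  B is 6 units north of C: delta (east=+0, north=+6); B at (east=-7, north=-1).
  A is 6 units southeast of B: delta (east=+6, north=-6); A at (east=-1, north=-7).
Therefore A relative to D: (east=-1, north=-7).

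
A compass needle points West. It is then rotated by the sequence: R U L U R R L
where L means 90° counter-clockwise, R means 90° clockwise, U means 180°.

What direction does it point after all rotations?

Answer: Final heading: North

Derivation:
Start: West
  R (right (90° clockwise)) -> North
  U (U-turn (180°)) -> South
  L (left (90° counter-clockwise)) -> East
  U (U-turn (180°)) -> West
  R (right (90° clockwise)) -> North
  R (right (90° clockwise)) -> East
  L (left (90° counter-clockwise)) -> North
Final: North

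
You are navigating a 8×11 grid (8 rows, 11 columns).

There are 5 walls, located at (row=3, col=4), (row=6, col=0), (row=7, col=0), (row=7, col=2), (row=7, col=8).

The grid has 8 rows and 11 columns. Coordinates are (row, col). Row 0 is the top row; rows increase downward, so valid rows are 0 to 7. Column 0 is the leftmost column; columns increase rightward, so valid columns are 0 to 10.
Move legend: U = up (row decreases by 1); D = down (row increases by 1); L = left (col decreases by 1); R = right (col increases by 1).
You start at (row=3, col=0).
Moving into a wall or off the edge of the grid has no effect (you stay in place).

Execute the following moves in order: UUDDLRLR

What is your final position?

Start: (row=3, col=0)
  U (up): (row=3, col=0) -> (row=2, col=0)
  U (up): (row=2, col=0) -> (row=1, col=0)
  D (down): (row=1, col=0) -> (row=2, col=0)
  D (down): (row=2, col=0) -> (row=3, col=0)
  L (left): blocked, stay at (row=3, col=0)
  R (right): (row=3, col=0) -> (row=3, col=1)
  L (left): (row=3, col=1) -> (row=3, col=0)
  R (right): (row=3, col=0) -> (row=3, col=1)
Final: (row=3, col=1)

Answer: Final position: (row=3, col=1)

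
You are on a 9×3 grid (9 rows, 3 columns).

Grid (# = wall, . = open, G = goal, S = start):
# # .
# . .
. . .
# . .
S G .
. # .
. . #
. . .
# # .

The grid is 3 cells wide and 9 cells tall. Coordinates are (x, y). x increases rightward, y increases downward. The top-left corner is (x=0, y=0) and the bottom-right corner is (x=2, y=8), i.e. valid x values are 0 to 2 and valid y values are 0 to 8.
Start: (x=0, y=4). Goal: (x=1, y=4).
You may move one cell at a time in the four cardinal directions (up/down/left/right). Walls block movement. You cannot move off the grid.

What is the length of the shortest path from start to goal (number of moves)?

Answer: Shortest path length: 1

Derivation:
BFS from (x=0, y=4) until reaching (x=1, y=4):
  Distance 0: (x=0, y=4)
  Distance 1: (x=1, y=4), (x=0, y=5)  <- goal reached here
One shortest path (1 moves): (x=0, y=4) -> (x=1, y=4)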